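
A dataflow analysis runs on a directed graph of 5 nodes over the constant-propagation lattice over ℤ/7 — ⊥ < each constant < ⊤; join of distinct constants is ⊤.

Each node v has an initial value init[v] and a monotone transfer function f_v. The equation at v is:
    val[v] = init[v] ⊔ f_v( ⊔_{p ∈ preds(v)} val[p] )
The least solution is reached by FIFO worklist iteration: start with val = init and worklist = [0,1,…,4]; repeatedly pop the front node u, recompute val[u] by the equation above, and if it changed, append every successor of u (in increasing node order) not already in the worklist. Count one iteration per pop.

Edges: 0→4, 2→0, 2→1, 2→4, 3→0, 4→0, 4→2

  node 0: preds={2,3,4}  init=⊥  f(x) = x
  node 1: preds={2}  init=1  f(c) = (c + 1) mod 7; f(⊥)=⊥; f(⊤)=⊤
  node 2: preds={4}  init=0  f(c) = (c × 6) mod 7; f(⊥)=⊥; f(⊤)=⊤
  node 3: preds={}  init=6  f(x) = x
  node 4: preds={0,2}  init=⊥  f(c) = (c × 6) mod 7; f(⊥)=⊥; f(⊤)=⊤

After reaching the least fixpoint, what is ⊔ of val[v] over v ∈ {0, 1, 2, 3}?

Worklist (10 pops):
  #1 pop 0: in=⊤ → ⊤ (was ⊥); enqueue []
  #2 pop 1: in=0 → 1 (no change)
  #3 pop 2: in=⊥ → 0 (no change)
  #4 pop 3: in=⊥ → 6 (no change)
  #5 pop 4: in=⊤ → ⊤ (was ⊥); enqueue [0,2]
  #6 pop 0: in=⊤ → ⊤ (no change)
  #7 pop 2: in=⊤ → ⊤ (was 0); enqueue [0,1,4]
  #8 pop 0: in=⊤ → ⊤ (no change)
  #9 pop 1: in=⊤ → ⊤ (was 1); enqueue []
  #10 pop 4: in=⊤ → ⊤ (no change)

Fixpoint:
  val[0] = ⊤
  val[1] = ⊤
  val[2] = ⊤
  val[3] = 6
  val[4] = ⊤

⊤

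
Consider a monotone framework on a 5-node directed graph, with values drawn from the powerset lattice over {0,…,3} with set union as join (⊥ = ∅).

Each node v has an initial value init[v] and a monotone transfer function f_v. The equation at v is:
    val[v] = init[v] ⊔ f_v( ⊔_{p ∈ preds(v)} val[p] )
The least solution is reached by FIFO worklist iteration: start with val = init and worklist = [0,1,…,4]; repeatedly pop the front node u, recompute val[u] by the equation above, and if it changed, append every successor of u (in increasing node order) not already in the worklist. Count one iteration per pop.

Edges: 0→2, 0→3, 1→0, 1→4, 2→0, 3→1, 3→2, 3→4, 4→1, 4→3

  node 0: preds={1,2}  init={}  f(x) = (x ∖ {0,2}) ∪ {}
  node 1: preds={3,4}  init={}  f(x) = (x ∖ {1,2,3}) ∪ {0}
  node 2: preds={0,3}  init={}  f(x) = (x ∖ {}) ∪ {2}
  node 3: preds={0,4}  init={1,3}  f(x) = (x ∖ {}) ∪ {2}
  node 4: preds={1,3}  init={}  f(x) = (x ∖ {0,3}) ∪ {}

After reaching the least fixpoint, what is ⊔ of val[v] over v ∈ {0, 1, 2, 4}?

Trace (9 dequeues):
  [1] u=0 | in {} | out {} | ==
  [2] u=1 | in {1,3} | out {0} | prev {} | push {0}
  [3] u=2 | in {1,3} | out {1,2,3} | prev {} | push {}
  [4] u=3 | in {} | out {1,2,3} | prev {1,3} | push {1,2}
  [5] u=4 | in {0,1,2,3} | out {1,2} | prev {} | push {3}
  [6] u=0 | in {0,1,2,3} | out {1,3} | prev {} | push {}
  [7] u=1 | in {1,2,3} | out {0} | ==
  [8] u=2 | in {1,2,3} | out {1,2,3} | ==
  [9] u=3 | in {1,2,3} | out {1,2,3} | ==

Converged values:
  [0] {1,3}
  [1] {0}
  [2] {1,2,3}
  [3] {1,2,3}
  [4] {1,2}

{0,1,2,3}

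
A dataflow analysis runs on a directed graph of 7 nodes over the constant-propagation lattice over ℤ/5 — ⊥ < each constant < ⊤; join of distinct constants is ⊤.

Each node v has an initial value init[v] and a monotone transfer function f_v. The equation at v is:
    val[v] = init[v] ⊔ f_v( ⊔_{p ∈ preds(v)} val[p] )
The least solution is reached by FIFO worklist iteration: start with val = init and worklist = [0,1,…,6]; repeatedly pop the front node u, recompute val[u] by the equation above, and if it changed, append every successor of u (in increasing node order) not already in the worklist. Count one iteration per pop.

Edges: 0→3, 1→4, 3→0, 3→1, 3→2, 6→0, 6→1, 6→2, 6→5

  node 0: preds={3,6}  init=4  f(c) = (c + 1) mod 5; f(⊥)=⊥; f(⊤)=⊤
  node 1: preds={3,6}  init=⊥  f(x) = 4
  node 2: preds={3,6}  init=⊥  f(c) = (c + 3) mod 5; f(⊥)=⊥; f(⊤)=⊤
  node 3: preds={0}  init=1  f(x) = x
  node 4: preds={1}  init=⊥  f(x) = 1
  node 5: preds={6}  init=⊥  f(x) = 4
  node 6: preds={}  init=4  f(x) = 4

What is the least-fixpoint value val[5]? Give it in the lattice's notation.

Iteration log — 10 steps:
  step 1. node 0  ⊔preds=⊤  new=⊤  old=4  +wl: 
  step 2. node 1  ⊔preds=⊤  new=4  old=⊥  +wl: 
  step 3. node 2  ⊔preds=⊤  new=⊤  old=⊥  +wl: 
  step 4. node 3  ⊔preds=⊤  new=⊤  old=1  +wl: 0,1,2
  step 5. node 4  ⊔preds=4  new=1  old=⊥  +wl: 
  step 6. node 5  ⊔preds=4  new=4  old=⊥  +wl: 
  step 7. node 6  ⊔preds=⊥  new=4  stable
  step 8. node 0  ⊔preds=⊤  new=⊤  stable
  step 9. node 1  ⊔preds=⊤  new=4  stable
  step 10. node 2  ⊔preds=⊤  new=⊤  stable

Least fixpoint reached:
  node 0: ⊤
  node 1: 4
  node 2: ⊤
  node 3: ⊤
  node 4: 1
  node 5: 4
  node 6: 4

4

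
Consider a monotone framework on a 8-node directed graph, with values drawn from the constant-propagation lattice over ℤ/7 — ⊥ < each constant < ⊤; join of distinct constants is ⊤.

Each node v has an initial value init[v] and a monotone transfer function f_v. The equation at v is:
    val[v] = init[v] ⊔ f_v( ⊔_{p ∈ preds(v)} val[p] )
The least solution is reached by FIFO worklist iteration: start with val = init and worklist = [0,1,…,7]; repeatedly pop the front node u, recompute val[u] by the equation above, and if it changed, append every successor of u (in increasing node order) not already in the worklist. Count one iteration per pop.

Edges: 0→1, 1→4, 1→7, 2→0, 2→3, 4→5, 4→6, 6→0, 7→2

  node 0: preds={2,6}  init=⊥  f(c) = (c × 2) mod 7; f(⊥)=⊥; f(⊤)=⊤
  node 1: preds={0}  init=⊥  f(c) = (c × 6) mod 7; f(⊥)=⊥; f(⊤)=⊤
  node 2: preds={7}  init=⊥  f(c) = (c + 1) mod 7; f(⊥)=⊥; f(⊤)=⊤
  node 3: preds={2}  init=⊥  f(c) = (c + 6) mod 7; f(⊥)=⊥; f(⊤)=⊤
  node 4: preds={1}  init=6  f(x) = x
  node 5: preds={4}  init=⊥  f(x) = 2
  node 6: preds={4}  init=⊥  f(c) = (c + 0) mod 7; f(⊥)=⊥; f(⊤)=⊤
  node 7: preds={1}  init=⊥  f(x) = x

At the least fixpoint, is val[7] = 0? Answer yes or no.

Trace (23 dequeues):
  [1] u=0 | in ⊥ | out ⊥ | ==
  [2] u=1 | in ⊥ | out ⊥ | ==
  [3] u=2 | in ⊥ | out ⊥ | ==
  [4] u=3 | in ⊥ | out ⊥ | ==
  [5] u=4 | in ⊥ | out 6 | ==
  [6] u=5 | in 6 | out 2 | prev ⊥ | push {}
  [7] u=6 | in 6 | out 6 | prev ⊥ | push {0}
  [8] u=7 | in ⊥ | out ⊥ | ==
  [9] u=0 | in 6 | out 5 | prev ⊥ | push {1}
  [10] u=1 | in 5 | out 2 | prev ⊥ | push {4,7}
  [11] u=4 | in 2 | out ⊤ | prev 6 | push {5,6}
  [12] u=7 | in 2 | out 2 | prev ⊥ | push {2}
  [13] u=5 | in ⊤ | out 2 | ==
  [14] u=6 | in ⊤ | out ⊤ | prev 6 | push {0}
  [15] u=2 | in 2 | out 3 | prev ⊥ | push {3}
  [16] u=0 | in ⊤ | out ⊤ | prev 5 | push {1}
  [17] u=3 | in 3 | out 2 | prev ⊥ | push {}
  [18] u=1 | in ⊤ | out ⊤ | prev 2 | push {4,7}
  [19] u=4 | in ⊤ | out ⊤ | ==
  [20] u=7 | in ⊤ | out ⊤ | prev 2 | push {2}
  [21] u=2 | in ⊤ | out ⊤ | prev 3 | push {0,3}
  [22] u=0 | in ⊤ | out ⊤ | ==
  [23] u=3 | in ⊤ | out ⊤ | prev 2 | push {}

Converged values:
  [0] ⊤
  [1] ⊤
  [2] ⊤
  [3] ⊤
  [4] ⊤
  [5] 2
  [6] ⊤
  [7] ⊤

no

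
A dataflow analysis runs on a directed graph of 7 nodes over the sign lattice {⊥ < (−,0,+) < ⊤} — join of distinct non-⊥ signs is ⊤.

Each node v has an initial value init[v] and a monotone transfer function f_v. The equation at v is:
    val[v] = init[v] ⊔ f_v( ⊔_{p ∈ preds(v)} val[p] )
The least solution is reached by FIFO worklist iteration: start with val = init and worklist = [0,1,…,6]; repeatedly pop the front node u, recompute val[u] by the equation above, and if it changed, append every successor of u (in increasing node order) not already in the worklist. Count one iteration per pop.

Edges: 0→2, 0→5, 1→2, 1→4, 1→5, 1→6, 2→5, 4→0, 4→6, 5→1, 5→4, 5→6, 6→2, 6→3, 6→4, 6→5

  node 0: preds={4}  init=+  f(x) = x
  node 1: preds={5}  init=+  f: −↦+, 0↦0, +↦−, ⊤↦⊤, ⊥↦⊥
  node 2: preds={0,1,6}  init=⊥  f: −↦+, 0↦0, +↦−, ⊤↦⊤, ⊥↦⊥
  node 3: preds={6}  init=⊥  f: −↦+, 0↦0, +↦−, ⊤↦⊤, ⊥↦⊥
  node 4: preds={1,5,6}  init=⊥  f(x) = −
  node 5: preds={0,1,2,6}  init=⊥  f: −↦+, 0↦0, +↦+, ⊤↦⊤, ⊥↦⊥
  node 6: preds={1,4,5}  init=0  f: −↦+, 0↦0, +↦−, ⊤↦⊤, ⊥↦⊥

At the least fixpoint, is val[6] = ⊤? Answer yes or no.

yes

Iteration log — 14 steps:
  step 1. node 0  ⊔preds=⊥  new=+  stable
  step 2. node 1  ⊔preds=⊥  new=+  stable
  step 3. node 2  ⊔preds=⊤  new=⊤  old=⊥  +wl: 
  step 4. node 3  ⊔preds=0  new=0  old=⊥  +wl: 
  step 5. node 4  ⊔preds=⊤  new=−  old=⊥  +wl: 0
  step 6. node 5  ⊔preds=⊤  new=⊤  old=⊥  +wl: 1,4
  step 7. node 6  ⊔preds=⊤  new=⊤  old=0  +wl: 2,3,5
  step 8. node 0  ⊔preds=−  new=⊤  old=+  +wl: 
  step 9. node 1  ⊔preds=⊤  new=⊤  old=+  +wl: 6
  step 10. node 4  ⊔preds=⊤  new=−  stable
  step 11. node 2  ⊔preds=⊤  new=⊤  stable
  step 12. node 3  ⊔preds=⊤  new=⊤  old=0  +wl: 
  step 13. node 5  ⊔preds=⊤  new=⊤  stable
  step 14. node 6  ⊔preds=⊤  new=⊤  stable

Least fixpoint reached:
  node 0: ⊤
  node 1: ⊤
  node 2: ⊤
  node 3: ⊤
  node 4: −
  node 5: ⊤
  node 6: ⊤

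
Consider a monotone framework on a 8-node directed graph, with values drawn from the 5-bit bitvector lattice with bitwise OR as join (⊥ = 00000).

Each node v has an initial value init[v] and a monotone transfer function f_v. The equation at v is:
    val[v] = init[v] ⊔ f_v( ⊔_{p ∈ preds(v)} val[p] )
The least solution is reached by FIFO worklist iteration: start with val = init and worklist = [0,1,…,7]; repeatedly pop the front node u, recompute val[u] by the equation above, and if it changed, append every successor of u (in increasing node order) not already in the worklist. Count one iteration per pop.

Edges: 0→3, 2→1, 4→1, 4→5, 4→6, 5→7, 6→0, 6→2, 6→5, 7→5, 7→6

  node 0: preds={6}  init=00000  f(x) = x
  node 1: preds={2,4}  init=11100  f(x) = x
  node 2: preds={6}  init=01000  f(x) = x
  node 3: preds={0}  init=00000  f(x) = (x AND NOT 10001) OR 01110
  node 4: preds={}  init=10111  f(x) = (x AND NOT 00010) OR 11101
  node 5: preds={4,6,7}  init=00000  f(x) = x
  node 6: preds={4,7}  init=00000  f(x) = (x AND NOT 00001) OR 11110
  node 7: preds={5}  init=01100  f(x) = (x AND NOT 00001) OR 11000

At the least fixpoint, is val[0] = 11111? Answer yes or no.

no

Trace (15 dequeues):
  [1] u=0 | in 00000 | out 00000 | ==
  [2] u=1 | in 11111 | out 11111 | prev 11100 | push {}
  [3] u=2 | in 00000 | out 01000 | ==
  [4] u=3 | in 00000 | out 01110 | prev 00000 | push {}
  [5] u=4 | in 00000 | out 11111 | prev 10111 | push {1}
  [6] u=5 | in 11111 | out 11111 | prev 00000 | push {}
  [7] u=6 | in 11111 | out 11110 | prev 00000 | push {0,2,5}
  [8] u=7 | in 11111 | out 11110 | prev 01100 | push {6}
  [9] u=1 | in 11111 | out 11111 | ==
  [10] u=0 | in 11110 | out 11110 | prev 00000 | push {3}
  [11] u=2 | in 11110 | out 11110 | prev 01000 | push {1}
  [12] u=5 | in 11111 | out 11111 | ==
  [13] u=6 | in 11111 | out 11110 | ==
  [14] u=3 | in 11110 | out 01110 | ==
  [15] u=1 | in 11111 | out 11111 | ==

Converged values:
  [0] 11110
  [1] 11111
  [2] 11110
  [3] 01110
  [4] 11111
  [5] 11111
  [6] 11110
  [7] 11110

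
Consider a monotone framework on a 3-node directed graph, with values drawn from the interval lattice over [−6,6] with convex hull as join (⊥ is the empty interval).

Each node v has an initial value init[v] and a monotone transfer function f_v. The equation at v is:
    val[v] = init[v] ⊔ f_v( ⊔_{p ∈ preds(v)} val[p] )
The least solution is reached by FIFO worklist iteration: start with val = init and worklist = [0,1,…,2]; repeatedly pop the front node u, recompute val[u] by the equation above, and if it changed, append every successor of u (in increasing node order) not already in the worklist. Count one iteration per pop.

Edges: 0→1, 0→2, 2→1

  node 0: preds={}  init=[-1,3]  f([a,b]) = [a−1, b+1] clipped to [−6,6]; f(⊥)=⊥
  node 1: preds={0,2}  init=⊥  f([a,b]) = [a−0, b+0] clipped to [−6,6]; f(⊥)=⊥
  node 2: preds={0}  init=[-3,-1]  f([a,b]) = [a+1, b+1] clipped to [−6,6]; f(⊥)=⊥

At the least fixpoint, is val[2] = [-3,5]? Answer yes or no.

Iteration log — 4 steps:
  step 1. node 0  ⊔preds=⊥  new=[-1,3]  stable
  step 2. node 1  ⊔preds=[-3,3]  new=[-3,3]  old=⊥  +wl: 
  step 3. node 2  ⊔preds=[-1,3]  new=[-3,4]  old=[-3,-1]  +wl: 1
  step 4. node 1  ⊔preds=[-3,4]  new=[-3,4]  old=[-3,3]  +wl: 

Least fixpoint reached:
  node 0: [-1,3]
  node 1: [-3,4]
  node 2: [-3,4]

no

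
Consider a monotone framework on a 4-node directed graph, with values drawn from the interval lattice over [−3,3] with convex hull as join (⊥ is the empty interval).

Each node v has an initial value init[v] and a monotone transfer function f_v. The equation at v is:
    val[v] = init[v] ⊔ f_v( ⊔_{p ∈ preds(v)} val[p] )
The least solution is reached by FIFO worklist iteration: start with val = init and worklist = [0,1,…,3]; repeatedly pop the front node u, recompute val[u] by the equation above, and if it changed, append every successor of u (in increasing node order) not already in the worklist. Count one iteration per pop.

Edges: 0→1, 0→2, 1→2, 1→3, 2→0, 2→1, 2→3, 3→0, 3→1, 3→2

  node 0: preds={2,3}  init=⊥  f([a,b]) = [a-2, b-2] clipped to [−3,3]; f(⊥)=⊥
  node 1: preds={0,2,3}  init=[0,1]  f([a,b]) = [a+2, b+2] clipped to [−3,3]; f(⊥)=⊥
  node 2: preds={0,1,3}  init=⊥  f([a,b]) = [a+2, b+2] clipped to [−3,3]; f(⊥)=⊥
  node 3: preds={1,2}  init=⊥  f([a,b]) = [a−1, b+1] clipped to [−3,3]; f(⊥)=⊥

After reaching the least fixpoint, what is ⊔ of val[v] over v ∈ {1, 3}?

[-2,3]

Worklist (11 pops):
  #1 pop 0: in=⊥ → ⊥ (no change)
  #2 pop 1: in=⊥ → [0,1] (no change)
  #3 pop 2: in=[0,1] → [2,3] (was ⊥); enqueue [0,1]
  #4 pop 3: in=[0,3] → [-1,3] (was ⊥); enqueue [2]
  #5 pop 0: in=[-1,3] → [-3,1] (was ⊥); enqueue []
  #6 pop 1: in=[-3,3] → [-1,3] (was [0,1]); enqueue [3]
  #7 pop 2: in=[-3,3] → [-1,3] (was [2,3]); enqueue [0,1]
  #8 pop 3: in=[-1,3] → [-2,3] (was [-1,3]); enqueue [2]
  #9 pop 0: in=[-2,3] → [-3,1] (no change)
  #10 pop 1: in=[-3,3] → [-1,3] (no change)
  #11 pop 2: in=[-3,3] → [-1,3] (no change)

Fixpoint:
  val[0] = [-3,1]
  val[1] = [-1,3]
  val[2] = [-1,3]
  val[3] = [-2,3]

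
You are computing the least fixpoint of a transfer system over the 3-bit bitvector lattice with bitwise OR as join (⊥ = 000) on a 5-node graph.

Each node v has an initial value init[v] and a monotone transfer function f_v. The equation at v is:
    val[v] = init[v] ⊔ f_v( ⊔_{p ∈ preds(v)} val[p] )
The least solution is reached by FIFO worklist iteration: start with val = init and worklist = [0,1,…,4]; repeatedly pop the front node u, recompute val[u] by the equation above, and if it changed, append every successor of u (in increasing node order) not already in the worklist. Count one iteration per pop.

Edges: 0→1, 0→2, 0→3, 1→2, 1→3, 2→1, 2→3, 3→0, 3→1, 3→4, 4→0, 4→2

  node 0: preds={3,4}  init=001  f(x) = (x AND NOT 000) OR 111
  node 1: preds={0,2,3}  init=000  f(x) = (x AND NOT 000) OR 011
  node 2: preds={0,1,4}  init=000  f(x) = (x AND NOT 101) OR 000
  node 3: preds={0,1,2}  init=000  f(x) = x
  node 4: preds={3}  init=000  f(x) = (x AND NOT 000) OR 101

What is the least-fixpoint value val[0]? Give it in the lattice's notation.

Iteration log — 8 steps:
  step 1. node 0  ⊔preds=000  new=111  old=001  +wl: 
  step 2. node 1  ⊔preds=111  new=111  old=000  +wl: 
  step 3. node 2  ⊔preds=111  new=010  old=000  +wl: 1
  step 4. node 3  ⊔preds=111  new=111  old=000  +wl: 0
  step 5. node 4  ⊔preds=111  new=111  old=000  +wl: 2
  step 6. node 1  ⊔preds=111  new=111  stable
  step 7. node 0  ⊔preds=111  new=111  stable
  step 8. node 2  ⊔preds=111  new=010  stable

Least fixpoint reached:
  node 0: 111
  node 1: 111
  node 2: 010
  node 3: 111
  node 4: 111

111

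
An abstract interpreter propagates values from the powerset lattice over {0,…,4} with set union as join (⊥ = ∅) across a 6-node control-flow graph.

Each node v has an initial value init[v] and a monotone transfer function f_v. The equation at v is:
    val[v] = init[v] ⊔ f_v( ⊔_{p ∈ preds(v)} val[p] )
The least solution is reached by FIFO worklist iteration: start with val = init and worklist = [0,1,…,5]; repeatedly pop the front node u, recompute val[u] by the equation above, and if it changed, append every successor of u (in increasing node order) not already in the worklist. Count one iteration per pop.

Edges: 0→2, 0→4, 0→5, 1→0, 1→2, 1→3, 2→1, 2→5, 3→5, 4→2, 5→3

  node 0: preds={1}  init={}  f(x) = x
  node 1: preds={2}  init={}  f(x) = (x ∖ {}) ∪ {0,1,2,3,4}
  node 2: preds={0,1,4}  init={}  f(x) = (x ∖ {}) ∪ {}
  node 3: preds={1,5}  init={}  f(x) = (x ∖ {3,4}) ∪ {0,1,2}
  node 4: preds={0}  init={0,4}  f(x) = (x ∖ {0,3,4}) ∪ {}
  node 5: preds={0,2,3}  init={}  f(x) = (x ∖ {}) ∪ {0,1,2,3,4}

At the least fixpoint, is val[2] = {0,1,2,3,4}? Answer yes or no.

yes

Worklist (13 pops):
  #1 pop 0: in={} → {} (no change)
  #2 pop 1: in={} → {0,1,2,3,4} (was {}); enqueue [0]
  #3 pop 2: in={0,1,2,3,4} → {0,1,2,3,4} (was {}); enqueue [1]
  #4 pop 3: in={0,1,2,3,4} → {0,1,2} (was {}); enqueue []
  #5 pop 4: in={} → {0,4} (no change)
  #6 pop 5: in={0,1,2,3,4} → {0,1,2,3,4} (was {}); enqueue [3]
  #7 pop 0: in={0,1,2,3,4} → {0,1,2,3,4} (was {}); enqueue [2,4,5]
  #8 pop 1: in={0,1,2,3,4} → {0,1,2,3,4} (no change)
  #9 pop 3: in={0,1,2,3,4} → {0,1,2} (no change)
  #10 pop 2: in={0,1,2,3,4} → {0,1,2,3,4} (no change)
  #11 pop 4: in={0,1,2,3,4} → {0,1,2,4} (was {0,4}); enqueue [2]
  #12 pop 5: in={0,1,2,3,4} → {0,1,2,3,4} (no change)
  #13 pop 2: in={0,1,2,3,4} → {0,1,2,3,4} (no change)

Fixpoint:
  val[0] = {0,1,2,3,4}
  val[1] = {0,1,2,3,4}
  val[2] = {0,1,2,3,4}
  val[3] = {0,1,2}
  val[4] = {0,1,2,4}
  val[5] = {0,1,2,3,4}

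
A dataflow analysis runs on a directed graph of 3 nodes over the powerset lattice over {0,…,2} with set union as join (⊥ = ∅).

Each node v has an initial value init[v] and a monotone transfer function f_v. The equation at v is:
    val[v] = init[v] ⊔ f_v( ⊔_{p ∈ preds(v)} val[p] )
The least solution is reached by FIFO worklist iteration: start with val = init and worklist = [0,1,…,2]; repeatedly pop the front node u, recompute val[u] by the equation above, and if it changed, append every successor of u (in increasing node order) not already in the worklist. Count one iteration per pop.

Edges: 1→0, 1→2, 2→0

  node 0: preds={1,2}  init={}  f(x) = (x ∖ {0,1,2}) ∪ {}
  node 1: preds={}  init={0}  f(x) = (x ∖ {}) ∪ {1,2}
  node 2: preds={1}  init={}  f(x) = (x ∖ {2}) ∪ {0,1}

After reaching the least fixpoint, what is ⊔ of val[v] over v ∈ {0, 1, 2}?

Worklist (4 pops):
  #1 pop 0: in={0} → {} (no change)
  #2 pop 1: in={} → {0,1,2} (was {0}); enqueue [0]
  #3 pop 2: in={0,1,2} → {0,1} (was {}); enqueue []
  #4 pop 0: in={0,1,2} → {} (no change)

Fixpoint:
  val[0] = {}
  val[1] = {0,1,2}
  val[2] = {0,1}

{0,1,2}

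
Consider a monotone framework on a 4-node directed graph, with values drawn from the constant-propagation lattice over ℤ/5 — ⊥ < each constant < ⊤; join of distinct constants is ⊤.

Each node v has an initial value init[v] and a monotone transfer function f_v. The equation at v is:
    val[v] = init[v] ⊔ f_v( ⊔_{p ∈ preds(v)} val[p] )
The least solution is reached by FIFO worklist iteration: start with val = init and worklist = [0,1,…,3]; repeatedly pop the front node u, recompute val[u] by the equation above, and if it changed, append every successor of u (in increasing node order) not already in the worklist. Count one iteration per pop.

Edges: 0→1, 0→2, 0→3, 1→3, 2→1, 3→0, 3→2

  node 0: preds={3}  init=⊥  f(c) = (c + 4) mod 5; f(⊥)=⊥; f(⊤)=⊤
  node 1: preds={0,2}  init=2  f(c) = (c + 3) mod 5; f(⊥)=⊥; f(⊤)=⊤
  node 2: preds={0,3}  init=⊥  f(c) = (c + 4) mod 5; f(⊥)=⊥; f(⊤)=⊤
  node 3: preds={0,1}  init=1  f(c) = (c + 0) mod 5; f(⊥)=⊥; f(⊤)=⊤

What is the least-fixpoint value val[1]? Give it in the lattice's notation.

⊤

Trace (9 dequeues):
  [1] u=0 | in 1 | out 0 | prev ⊥ | push {}
  [2] u=1 | in 0 | out ⊤ | prev 2 | push {}
  [3] u=2 | in ⊤ | out ⊤ | prev ⊥ | push {1}
  [4] u=3 | in ⊤ | out ⊤ | prev 1 | push {0,2}
  [5] u=1 | in ⊤ | out ⊤ | ==
  [6] u=0 | in ⊤ | out ⊤ | prev 0 | push {1,3}
  [7] u=2 | in ⊤ | out ⊤ | ==
  [8] u=1 | in ⊤ | out ⊤ | ==
  [9] u=3 | in ⊤ | out ⊤ | ==

Converged values:
  [0] ⊤
  [1] ⊤
  [2] ⊤
  [3] ⊤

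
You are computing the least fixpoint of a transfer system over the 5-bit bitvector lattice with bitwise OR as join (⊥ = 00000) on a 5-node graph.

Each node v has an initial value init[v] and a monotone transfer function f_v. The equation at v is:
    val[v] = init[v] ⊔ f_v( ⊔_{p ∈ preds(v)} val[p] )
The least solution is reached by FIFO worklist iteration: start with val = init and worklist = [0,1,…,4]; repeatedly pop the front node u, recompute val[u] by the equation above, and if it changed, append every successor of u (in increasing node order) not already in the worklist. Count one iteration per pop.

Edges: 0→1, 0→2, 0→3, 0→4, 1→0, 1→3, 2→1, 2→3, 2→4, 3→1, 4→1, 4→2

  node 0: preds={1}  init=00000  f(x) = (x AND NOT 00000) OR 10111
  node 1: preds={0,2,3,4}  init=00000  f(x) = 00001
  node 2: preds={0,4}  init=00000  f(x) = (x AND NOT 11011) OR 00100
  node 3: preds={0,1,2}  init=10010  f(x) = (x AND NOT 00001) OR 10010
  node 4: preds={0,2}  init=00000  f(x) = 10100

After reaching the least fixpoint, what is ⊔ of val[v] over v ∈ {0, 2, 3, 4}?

10111

Worklist (8 pops):
  #1 pop 0: in=00000 → 10111 (was 00000); enqueue []
  #2 pop 1: in=10111 → 00001 (was 00000); enqueue [0]
  #3 pop 2: in=10111 → 00100 (was 00000); enqueue [1]
  #4 pop 3: in=10111 → 10110 (was 10010); enqueue []
  #5 pop 4: in=10111 → 10100 (was 00000); enqueue [2]
  #6 pop 0: in=00001 → 10111 (no change)
  #7 pop 1: in=10111 → 00001 (no change)
  #8 pop 2: in=10111 → 00100 (no change)

Fixpoint:
  val[0] = 10111
  val[1] = 00001
  val[2] = 00100
  val[3] = 10110
  val[4] = 10100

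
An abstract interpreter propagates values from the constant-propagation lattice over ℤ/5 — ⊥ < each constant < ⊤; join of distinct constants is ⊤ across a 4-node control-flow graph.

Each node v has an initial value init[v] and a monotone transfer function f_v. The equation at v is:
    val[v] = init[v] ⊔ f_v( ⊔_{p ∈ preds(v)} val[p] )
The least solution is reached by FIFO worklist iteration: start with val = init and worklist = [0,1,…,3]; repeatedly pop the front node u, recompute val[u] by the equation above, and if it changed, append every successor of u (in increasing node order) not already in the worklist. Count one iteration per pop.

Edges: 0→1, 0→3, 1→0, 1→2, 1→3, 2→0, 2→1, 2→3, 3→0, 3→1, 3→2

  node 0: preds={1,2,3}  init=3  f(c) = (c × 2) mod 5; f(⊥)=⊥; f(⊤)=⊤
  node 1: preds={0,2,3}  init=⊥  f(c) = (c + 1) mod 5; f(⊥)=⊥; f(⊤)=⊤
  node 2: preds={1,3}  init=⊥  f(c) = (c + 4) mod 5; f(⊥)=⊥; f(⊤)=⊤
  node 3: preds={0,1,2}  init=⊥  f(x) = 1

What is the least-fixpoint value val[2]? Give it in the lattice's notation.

Worklist (10 pops):
  #1 pop 0: in=⊥ → 3 (no change)
  #2 pop 1: in=3 → 4 (was ⊥); enqueue [0]
  #3 pop 2: in=4 → 3 (was ⊥); enqueue [1]
  #4 pop 3: in=⊤ → 1 (was ⊥); enqueue [2]
  #5 pop 0: in=⊤ → ⊤ (was 3); enqueue [3]
  #6 pop 1: in=⊤ → ⊤ (was 4); enqueue [0]
  #7 pop 2: in=⊤ → ⊤ (was 3); enqueue [1]
  #8 pop 3: in=⊤ → 1 (no change)
  #9 pop 0: in=⊤ → ⊤ (no change)
  #10 pop 1: in=⊤ → ⊤ (no change)

Fixpoint:
  val[0] = ⊤
  val[1] = ⊤
  val[2] = ⊤
  val[3] = 1

⊤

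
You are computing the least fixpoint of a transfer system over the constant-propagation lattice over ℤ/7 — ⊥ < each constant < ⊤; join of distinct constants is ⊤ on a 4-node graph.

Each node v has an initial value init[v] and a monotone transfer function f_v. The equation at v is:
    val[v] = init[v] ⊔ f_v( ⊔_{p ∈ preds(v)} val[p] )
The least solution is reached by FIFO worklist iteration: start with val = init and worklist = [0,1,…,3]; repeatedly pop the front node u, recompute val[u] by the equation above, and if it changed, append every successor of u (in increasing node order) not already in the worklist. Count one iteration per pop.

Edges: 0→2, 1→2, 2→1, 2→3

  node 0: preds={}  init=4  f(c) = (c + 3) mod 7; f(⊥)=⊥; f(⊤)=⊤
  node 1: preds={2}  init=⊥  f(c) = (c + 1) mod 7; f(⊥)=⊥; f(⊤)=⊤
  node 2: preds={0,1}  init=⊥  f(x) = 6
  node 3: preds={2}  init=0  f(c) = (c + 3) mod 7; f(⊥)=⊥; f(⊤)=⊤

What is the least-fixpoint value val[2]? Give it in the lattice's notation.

6

Iteration log — 6 steps:
  step 1. node 0  ⊔preds=⊥  new=4  stable
  step 2. node 1  ⊔preds=⊥  new=⊥  stable
  step 3. node 2  ⊔preds=4  new=6  old=⊥  +wl: 1
  step 4. node 3  ⊔preds=6  new=⊤  old=0  +wl: 
  step 5. node 1  ⊔preds=6  new=0  old=⊥  +wl: 2
  step 6. node 2  ⊔preds=⊤  new=6  stable

Least fixpoint reached:
  node 0: 4
  node 1: 0
  node 2: 6
  node 3: ⊤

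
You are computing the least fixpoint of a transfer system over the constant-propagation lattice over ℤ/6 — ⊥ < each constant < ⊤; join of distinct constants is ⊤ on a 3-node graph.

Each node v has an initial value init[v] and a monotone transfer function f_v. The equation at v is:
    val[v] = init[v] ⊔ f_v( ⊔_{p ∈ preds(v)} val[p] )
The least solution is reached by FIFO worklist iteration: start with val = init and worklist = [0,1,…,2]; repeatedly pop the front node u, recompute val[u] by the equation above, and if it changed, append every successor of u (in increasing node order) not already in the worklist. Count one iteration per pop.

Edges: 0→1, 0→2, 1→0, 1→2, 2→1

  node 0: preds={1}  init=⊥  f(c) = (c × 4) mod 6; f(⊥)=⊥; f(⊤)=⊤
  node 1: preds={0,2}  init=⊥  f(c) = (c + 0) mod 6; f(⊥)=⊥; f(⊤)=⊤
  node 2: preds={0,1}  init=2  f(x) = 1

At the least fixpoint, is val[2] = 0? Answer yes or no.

Trace (9 dequeues):
  [1] u=0 | in ⊥ | out ⊥ | ==
  [2] u=1 | in 2 | out 2 | prev ⊥ | push {0}
  [3] u=2 | in 2 | out ⊤ | prev 2 | push {1}
  [4] u=0 | in 2 | out 2 | prev ⊥ | push {2}
  [5] u=1 | in ⊤ | out ⊤ | prev 2 | push {0}
  [6] u=2 | in ⊤ | out ⊤ | ==
  [7] u=0 | in ⊤ | out ⊤ | prev 2 | push {1,2}
  [8] u=1 | in ⊤ | out ⊤ | ==
  [9] u=2 | in ⊤ | out ⊤ | ==

Converged values:
  [0] ⊤
  [1] ⊤
  [2] ⊤

no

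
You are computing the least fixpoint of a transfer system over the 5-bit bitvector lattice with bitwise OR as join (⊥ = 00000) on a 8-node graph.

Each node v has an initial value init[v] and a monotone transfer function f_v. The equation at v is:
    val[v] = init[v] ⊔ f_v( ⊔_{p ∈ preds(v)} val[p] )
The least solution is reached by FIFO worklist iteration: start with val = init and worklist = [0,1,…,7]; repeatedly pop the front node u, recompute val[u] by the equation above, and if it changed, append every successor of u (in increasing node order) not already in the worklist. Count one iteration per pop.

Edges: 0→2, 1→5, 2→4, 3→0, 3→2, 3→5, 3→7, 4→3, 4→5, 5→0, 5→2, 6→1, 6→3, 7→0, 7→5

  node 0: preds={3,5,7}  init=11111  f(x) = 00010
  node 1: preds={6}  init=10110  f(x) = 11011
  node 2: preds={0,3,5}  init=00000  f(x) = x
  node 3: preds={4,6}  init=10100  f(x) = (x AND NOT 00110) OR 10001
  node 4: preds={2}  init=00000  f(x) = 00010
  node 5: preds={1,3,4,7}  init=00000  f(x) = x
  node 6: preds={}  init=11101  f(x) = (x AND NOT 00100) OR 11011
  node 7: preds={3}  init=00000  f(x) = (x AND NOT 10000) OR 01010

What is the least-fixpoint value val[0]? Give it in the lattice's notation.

11111

Worklist (13 pops):
  #1 pop 0: in=10100 → 11111 (no change)
  #2 pop 1: in=11101 → 11111 (was 10110); enqueue []
  #3 pop 2: in=11111 → 11111 (was 00000); enqueue []
  #4 pop 3: in=11101 → 11101 (was 10100); enqueue [0,2]
  #5 pop 4: in=11111 → 00010 (was 00000); enqueue [3]
  #6 pop 5: in=11111 → 11111 (was 00000); enqueue []
  #7 pop 6: in=00000 → 11111 (was 11101); enqueue [1]
  #8 pop 7: in=11101 → 01111 (was 00000); enqueue [5]
  #9 pop 0: in=11111 → 11111 (no change)
  #10 pop 2: in=11111 → 11111 (no change)
  #11 pop 3: in=11111 → 11101 (no change)
  #12 pop 1: in=11111 → 11111 (no change)
  #13 pop 5: in=11111 → 11111 (no change)

Fixpoint:
  val[0] = 11111
  val[1] = 11111
  val[2] = 11111
  val[3] = 11101
  val[4] = 00010
  val[5] = 11111
  val[6] = 11111
  val[7] = 01111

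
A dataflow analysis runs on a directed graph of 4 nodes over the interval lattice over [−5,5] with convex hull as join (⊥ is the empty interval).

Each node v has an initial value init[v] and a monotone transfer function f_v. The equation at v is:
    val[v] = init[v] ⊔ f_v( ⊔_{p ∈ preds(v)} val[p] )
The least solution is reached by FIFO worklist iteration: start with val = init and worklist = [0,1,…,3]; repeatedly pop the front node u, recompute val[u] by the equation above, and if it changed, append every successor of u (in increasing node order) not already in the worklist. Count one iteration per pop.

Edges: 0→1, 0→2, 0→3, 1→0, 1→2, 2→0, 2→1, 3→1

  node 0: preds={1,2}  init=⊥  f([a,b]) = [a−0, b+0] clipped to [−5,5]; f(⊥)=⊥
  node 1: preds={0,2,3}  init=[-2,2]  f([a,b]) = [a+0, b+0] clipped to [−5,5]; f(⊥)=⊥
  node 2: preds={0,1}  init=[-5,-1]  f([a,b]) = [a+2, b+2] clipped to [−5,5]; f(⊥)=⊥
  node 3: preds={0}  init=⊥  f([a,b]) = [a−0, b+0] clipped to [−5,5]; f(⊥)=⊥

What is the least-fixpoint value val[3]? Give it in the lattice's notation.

Worklist (14 pops):
  #1 pop 0: in=[-5,2] → [-5,2] (was ⊥); enqueue []
  #2 pop 1: in=[-5,2] → [-5,2] (was [-2,2]); enqueue [0]
  #3 pop 2: in=[-5,2] → [-5,4] (was [-5,-1]); enqueue [1]
  #4 pop 3: in=[-5,2] → [-5,2] (was ⊥); enqueue []
  #5 pop 0: in=[-5,4] → [-5,4] (was [-5,2]); enqueue [2,3]
  #6 pop 1: in=[-5,4] → [-5,4] (was [-5,2]); enqueue [0]
  #7 pop 2: in=[-5,4] → [-5,5] (was [-5,4]); enqueue [1]
  #8 pop 3: in=[-5,4] → [-5,4] (was [-5,2]); enqueue []
  #9 pop 0: in=[-5,5] → [-5,5] (was [-5,4]); enqueue [2,3]
  #10 pop 1: in=[-5,5] → [-5,5] (was [-5,4]); enqueue [0]
  #11 pop 2: in=[-5,5] → [-5,5] (no change)
  #12 pop 3: in=[-5,5] → [-5,5] (was [-5,4]); enqueue [1]
  #13 pop 0: in=[-5,5] → [-5,5] (no change)
  #14 pop 1: in=[-5,5] → [-5,5] (no change)

Fixpoint:
  val[0] = [-5,5]
  val[1] = [-5,5]
  val[2] = [-5,5]
  val[3] = [-5,5]

[-5,5]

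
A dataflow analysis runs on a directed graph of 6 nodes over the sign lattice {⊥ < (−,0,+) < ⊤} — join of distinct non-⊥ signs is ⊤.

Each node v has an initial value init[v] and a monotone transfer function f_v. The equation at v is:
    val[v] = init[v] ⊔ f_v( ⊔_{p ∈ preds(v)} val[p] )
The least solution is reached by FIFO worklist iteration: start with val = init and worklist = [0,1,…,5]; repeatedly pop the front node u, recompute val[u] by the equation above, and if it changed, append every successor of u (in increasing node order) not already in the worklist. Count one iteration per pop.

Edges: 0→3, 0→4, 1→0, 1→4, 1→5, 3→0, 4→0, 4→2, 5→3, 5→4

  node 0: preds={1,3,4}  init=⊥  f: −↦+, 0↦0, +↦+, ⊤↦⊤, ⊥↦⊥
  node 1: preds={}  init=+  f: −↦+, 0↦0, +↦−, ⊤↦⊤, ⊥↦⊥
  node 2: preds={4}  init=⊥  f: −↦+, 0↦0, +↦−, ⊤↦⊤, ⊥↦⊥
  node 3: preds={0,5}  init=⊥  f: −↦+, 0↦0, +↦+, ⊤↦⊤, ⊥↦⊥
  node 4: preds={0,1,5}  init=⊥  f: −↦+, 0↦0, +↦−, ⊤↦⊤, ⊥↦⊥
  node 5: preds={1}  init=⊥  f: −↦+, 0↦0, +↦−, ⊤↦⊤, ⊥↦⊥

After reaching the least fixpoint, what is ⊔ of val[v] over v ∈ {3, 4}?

⊤

Trace (12 dequeues):
  [1] u=0 | in + | out + | prev ⊥ | push {}
  [2] u=1 | in ⊥ | out + | ==
  [3] u=2 | in ⊥ | out ⊥ | ==
  [4] u=3 | in + | out + | prev ⊥ | push {0}
  [5] u=4 | in + | out − | prev ⊥ | push {2}
  [6] u=5 | in + | out − | prev ⊥ | push {3,4}
  [7] u=0 | in ⊤ | out ⊤ | prev + | push {}
  [8] u=2 | in − | out + | prev ⊥ | push {}
  [9] u=3 | in ⊤ | out ⊤ | prev + | push {0}
  [10] u=4 | in ⊤ | out ⊤ | prev − | push {2}
  [11] u=0 | in ⊤ | out ⊤ | ==
  [12] u=2 | in ⊤ | out ⊤ | prev + | push {}

Converged values:
  [0] ⊤
  [1] +
  [2] ⊤
  [3] ⊤
  [4] ⊤
  [5] −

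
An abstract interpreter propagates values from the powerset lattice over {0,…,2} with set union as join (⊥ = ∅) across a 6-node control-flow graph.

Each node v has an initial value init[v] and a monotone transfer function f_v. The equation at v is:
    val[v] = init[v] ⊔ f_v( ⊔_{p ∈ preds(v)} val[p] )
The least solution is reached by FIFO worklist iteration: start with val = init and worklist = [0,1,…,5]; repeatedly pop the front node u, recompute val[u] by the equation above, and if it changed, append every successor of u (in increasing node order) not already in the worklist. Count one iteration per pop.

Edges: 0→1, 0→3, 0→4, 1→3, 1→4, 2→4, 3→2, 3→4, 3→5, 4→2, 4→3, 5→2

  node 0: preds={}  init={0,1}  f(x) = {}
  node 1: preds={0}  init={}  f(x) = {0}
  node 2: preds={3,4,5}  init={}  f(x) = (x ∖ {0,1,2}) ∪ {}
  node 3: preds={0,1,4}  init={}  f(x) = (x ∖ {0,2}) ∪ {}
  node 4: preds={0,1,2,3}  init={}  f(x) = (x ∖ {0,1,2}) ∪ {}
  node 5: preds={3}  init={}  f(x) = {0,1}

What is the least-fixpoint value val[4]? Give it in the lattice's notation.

Iteration log — 7 steps:
  step 1. node 0  ⊔preds={}  new={0,1}  stable
  step 2. node 1  ⊔preds={0,1}  new={0}  old={}  +wl: 
  step 3. node 2  ⊔preds={}  new={}  stable
  step 4. node 3  ⊔preds={0,1}  new={1}  old={}  +wl: 2
  step 5. node 4  ⊔preds={0,1}  new={}  stable
  step 6. node 5  ⊔preds={1}  new={0,1}  old={}  +wl: 
  step 7. node 2  ⊔preds={0,1}  new={}  stable

Least fixpoint reached:
  node 0: {0,1}
  node 1: {0}
  node 2: {}
  node 3: {1}
  node 4: {}
  node 5: {0,1}

{}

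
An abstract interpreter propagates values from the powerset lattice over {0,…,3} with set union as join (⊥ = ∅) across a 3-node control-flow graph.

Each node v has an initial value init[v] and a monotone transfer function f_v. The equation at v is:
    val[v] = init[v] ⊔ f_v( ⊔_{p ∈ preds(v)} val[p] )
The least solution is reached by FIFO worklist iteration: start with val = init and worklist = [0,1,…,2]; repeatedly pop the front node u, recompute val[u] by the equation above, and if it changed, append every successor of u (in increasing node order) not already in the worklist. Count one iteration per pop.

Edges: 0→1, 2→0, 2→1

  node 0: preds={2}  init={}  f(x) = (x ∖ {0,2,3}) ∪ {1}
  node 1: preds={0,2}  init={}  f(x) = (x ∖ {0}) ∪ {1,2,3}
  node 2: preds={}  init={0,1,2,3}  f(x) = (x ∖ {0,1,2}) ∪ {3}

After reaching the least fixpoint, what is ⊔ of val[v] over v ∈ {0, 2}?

{0,1,2,3}

Iteration log — 3 steps:
  step 1. node 0  ⊔preds={0,1,2,3}  new={1}  old={}  +wl: 
  step 2. node 1  ⊔preds={0,1,2,3}  new={1,2,3}  old={}  +wl: 
  step 3. node 2  ⊔preds={}  new={0,1,2,3}  stable

Least fixpoint reached:
  node 0: {1}
  node 1: {1,2,3}
  node 2: {0,1,2,3}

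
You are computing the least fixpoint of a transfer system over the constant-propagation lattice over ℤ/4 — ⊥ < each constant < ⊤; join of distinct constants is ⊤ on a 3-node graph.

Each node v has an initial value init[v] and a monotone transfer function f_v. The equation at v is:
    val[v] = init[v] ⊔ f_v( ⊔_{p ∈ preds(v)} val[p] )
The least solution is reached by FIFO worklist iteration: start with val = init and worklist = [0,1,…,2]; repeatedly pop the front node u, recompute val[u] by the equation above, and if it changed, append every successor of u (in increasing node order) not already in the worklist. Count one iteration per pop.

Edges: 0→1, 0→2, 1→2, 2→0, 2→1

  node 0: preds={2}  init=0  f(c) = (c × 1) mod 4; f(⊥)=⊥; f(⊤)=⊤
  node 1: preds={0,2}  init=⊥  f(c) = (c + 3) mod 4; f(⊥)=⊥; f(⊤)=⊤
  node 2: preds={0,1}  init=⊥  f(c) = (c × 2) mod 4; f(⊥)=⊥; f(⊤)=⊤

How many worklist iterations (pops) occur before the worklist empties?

6

Trace (6 dequeues):
  [1] u=0 | in ⊥ | out 0 | ==
  [2] u=1 | in 0 | out 3 | prev ⊥ | push {}
  [3] u=2 | in ⊤ | out ⊤ | prev ⊥ | push {0,1}
  [4] u=0 | in ⊤ | out ⊤ | prev 0 | push {2}
  [5] u=1 | in ⊤ | out ⊤ | prev 3 | push {}
  [6] u=2 | in ⊤ | out ⊤ | ==

Converged values:
  [0] ⊤
  [1] ⊤
  [2] ⊤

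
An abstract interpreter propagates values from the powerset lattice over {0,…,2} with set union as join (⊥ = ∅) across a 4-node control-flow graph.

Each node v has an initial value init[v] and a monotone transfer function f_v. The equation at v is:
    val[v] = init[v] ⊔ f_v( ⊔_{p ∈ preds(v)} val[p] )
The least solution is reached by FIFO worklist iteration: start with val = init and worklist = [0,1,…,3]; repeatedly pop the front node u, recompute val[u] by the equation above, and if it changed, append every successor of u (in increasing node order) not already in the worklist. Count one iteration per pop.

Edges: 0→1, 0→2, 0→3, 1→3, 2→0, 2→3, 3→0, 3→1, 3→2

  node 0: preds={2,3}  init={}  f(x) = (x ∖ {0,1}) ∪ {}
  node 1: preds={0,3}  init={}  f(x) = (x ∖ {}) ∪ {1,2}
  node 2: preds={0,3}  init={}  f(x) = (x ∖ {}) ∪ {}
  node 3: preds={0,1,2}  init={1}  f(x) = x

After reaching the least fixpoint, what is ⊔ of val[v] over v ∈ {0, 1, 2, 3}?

{1,2}

Trace (9 dequeues):
  [1] u=0 | in {1} | out {} | ==
  [2] u=1 | in {1} | out {1,2} | prev {} | push {}
  [3] u=2 | in {1} | out {1} | prev {} | push {0}
  [4] u=3 | in {1,2} | out {1,2} | prev {1} | push {1,2}
  [5] u=0 | in {1,2} | out {2} | prev {} | push {3}
  [6] u=1 | in {1,2} | out {1,2} | ==
  [7] u=2 | in {1,2} | out {1,2} | prev {1} | push {0}
  [8] u=3 | in {1,2} | out {1,2} | ==
  [9] u=0 | in {1,2} | out {2} | ==

Converged values:
  [0] {2}
  [1] {1,2}
  [2] {1,2}
  [3] {1,2}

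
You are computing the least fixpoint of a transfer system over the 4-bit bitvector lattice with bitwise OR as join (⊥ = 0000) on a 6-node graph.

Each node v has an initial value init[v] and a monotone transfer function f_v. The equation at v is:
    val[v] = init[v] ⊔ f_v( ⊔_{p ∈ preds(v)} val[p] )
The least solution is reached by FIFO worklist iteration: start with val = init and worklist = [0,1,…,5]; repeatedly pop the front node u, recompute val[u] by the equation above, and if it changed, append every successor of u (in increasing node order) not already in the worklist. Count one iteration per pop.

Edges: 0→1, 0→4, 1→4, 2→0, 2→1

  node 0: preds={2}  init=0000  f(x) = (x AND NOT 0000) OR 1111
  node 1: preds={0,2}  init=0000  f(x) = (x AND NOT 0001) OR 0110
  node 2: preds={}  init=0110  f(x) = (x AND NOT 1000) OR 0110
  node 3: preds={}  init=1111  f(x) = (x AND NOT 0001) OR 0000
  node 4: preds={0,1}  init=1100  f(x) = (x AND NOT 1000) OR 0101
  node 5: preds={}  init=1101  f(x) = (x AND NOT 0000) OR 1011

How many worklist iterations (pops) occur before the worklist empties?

Iteration log — 6 steps:
  step 1. node 0  ⊔preds=0110  new=1111  old=0000  +wl: 
  step 2. node 1  ⊔preds=1111  new=1110  old=0000  +wl: 
  step 3. node 2  ⊔preds=0000  new=0110  stable
  step 4. node 3  ⊔preds=0000  new=1111  stable
  step 5. node 4  ⊔preds=1111  new=1111  old=1100  +wl: 
  step 6. node 5  ⊔preds=0000  new=1111  old=1101  +wl: 

Least fixpoint reached:
  node 0: 1111
  node 1: 1110
  node 2: 0110
  node 3: 1111
  node 4: 1111
  node 5: 1111

6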